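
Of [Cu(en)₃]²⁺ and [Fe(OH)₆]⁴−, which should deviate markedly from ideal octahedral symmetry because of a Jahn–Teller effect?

[Cu(en)₃]²⁺

[Cu(en)₃]²⁺: Summing ligand charges against the +2 overall charge gives an oxidation state of +2 for copper. Group 11 minus oxidation state 2 gives a d⁹ configuration. The t₂g⁶e_g³ configuration has an unevenly filled e_g set; the Jahn–Teller theorem predicts a tetragonal distortion (typically axial elongation) to lift the degeneracy.
[Fe(OH)₆]⁴−: Summing ligand charges against the −4 overall charge gives an oxidation state of +2 for iron. Group 8 minus oxidation state 2 gives a d⁶ configuration. Hydroxide is a weak-field ligand for a first-row metal, so the complex is high-spin. The d⁶ configuration leaves the e_g set evenly filled (or empty) — no strong Jahn–Teller driving force.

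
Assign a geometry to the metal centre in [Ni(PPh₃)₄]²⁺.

square planar

Summing ligand charges against the +2 overall charge gives an oxidation state of +2 for nickel.
Ni sits in group 10, so the d-electron count is 10 − 2 = 8.
With 4 monodentate ligands the coordination number is 4.
Triphenylphosphine is a strong-field ligand (high in the spectrochemical series).
A 3d d⁸ ion with strong-field ligands gains enough CFSE to favour square planar over tetrahedral.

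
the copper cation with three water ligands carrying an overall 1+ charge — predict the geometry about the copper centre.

Water is neutral; balancing the +1 overall charge requires Cu(I).
Copper is a group-11 element; Cu(I) is therefore d¹⁰.
With 3 monodentate ligands the coordination number is 3.
Three ligands around a d¹⁰ centre minimise repulsion in a trigonal-planar arrangement.

trigonal planar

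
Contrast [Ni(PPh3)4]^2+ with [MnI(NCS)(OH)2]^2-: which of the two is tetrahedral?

For [Ni(PPh3)4]^2+: Ligand charges: triphenylphosphine is neutral. With an overall charge of +2 the nickel centre must be in the +2 oxidation state. Group 10 minus oxidation state 2 gives a d⁸ configuration. Triphenylphosphine is a strong-field ligand (high in the spectrochemical series). A 3d d⁸ ion with strong-field ligands gains enough CFSE to favour square planar over tetrahedral. → square planar.
For [MnI(NCS)(OH)2]^2-: Ligand charges: each iodide is −1; each isothiocyanate is −1; each hydroxide is −1. With an overall charge of −2 the manganese centre must be in the +2 oxidation state. Group 7 minus oxidation state 2 gives a d⁵ configuration. A high-spin d⁵ ion has zero CFSE in either geometry, so four ligands adopt the sterically favoured tetrahedral geometry. → tetrahedral.

[MnI(NCS)(OH)2]^2-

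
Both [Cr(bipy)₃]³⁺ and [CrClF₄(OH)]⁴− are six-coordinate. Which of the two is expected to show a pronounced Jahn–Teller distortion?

[Cr(bipy)₃]³⁺: Ligand charges: 2,2′-bipyridine is neutral. With an overall charge of +3 the chromium centre must be in the +3 oxidation state. Group 6 minus oxidation state 3 gives a d³ configuration. The d³ configuration leaves the e_g set evenly filled (or empty) — no strong Jahn–Teller driving force.
[CrClF₄(OH)]⁴−: Summing ligand charges against the −4 overall charge gives an oxidation state of +2 for chromium. Cr sits in group 6, so the d-electron count is 6 − 2 = 4. Chloride, fluoride, and hydroxide are weak-field ligands for a first-row metal, so the complex is high-spin. The t₂g³e_g¹ (high-spin) configuration has an unevenly filled e_g set; the Jahn–Teller theorem predicts a tetragonal distortion (typically axial elongation) to lift the degeneracy.

[CrClF₄(OH)]⁴−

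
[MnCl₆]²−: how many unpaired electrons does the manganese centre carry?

Summing ligand charges against the −2 overall charge gives an oxidation state of +4 for manganese.
Group 7 minus oxidation state 4 gives a d³ configuration.
In an octahedral field the d³ configuration is t₂g³e_g⁰ (only one arrangement possible), giving 3 unpaired electrons.

3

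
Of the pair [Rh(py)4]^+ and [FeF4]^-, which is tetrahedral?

[FeF4]^-

For [Rh(py)4]^+: Pyridine is neutral; balancing the +1 overall charge requires Rh(I). Rhodium is a group-9 element; Rh(I) is therefore d⁸. A 4d d⁸ ion has a large crystal-field splitting; square planar leaves the high-energy d_{x²−y²} orbital empty and maximises CFSE. → square planar.
For [FeF4]^-: Ligand charges: each fluoride is −1. With an overall charge of −1 the iron centre must be in the +3 oxidation state. Group 8 minus oxidation state 3 gives a d⁵ configuration. A high-spin d⁵ ion has zero CFSE in either geometry, so four ligands adopt the sterically favoured tetrahedral geometry. → tetrahedral.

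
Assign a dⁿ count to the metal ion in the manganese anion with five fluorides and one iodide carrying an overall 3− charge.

Summing ligand charges against the −3 overall charge gives an oxidation state of +3 for manganese.
Group 7 minus oxidation state 3 gives a d⁴ configuration.

d⁴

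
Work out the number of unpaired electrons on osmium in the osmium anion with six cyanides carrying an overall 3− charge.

1 unpaired electron

Each cyanide is −1; balancing the −3 overall charge requires Os(III).
Group 8 minus oxidation state 3 gives a d⁵ configuration.
The spin state decides the count: a 5d ion has a large Δₒ and is invariably low-spin.
An octahedral low-spin d⁵ ion is t₂g⁵e_g⁰, giving 1 unpaired electron.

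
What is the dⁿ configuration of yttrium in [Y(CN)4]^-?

Summing ligand charges against the −1 overall charge gives an oxidation state of +3 for yttrium.
Yttrium is a group-3 element; Y(III) is therefore d⁰.

d0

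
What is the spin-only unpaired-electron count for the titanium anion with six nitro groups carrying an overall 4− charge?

2

Summing ligand charges against the −4 overall charge gives an oxidation state of +2 for titanium.
Ti sits in group 4, so the d-electron count is 4 − 2 = 2.
In an octahedral field the d² configuration is t₂g²e_g⁰ (only one arrangement possible), giving 2 unpaired electrons.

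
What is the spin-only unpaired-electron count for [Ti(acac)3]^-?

2

Ligand charges: each acetylacetonate is −1. With an overall charge of −1 the titanium centre must be in the +2 oxidation state.
Ti sits in group 4, so the d-electron count is 4 − 2 = 2.
Counting donor atoms: 3×acetylacetonate (bidentate) → 6 donors. Coordination number = 6.
In an octahedral field the d² configuration is t₂g²e_g⁰ (only one arrangement possible), giving 2 unpaired electrons.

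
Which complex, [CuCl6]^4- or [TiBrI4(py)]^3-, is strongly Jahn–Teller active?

[CuCl6]^4-

[CuCl6]^4-: Ligand charges: each chloride is −1. With an overall charge of −4 the copper centre must be in the +2 oxidation state. Cu sits in group 11, so the d-electron count is 11 − 2 = 9. The t₂g⁶e_g³ configuration has an unevenly filled e_g set; the Jahn–Teller theorem predicts a tetragonal distortion (typically axial elongation) to lift the degeneracy.
[TiBrI4(py)]^3-: Each bromide is −1; each iodide is −1; pyridine is neutral; balancing the −3 overall charge requires Ti(II). Titanium is a group-4 element; Ti(II) is therefore d². The d² configuration leaves the e_g set evenly filled (or empty) — no strong Jahn–Teller driving force.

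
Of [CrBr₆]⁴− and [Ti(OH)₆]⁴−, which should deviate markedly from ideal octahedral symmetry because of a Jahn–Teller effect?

[CrBr₆]⁴−

[CrBr₆]⁴−: Summing ligand charges against the −4 overall charge gives an oxidation state of +2 for chromium. Chromium is a group-6 element; Cr(II) is therefore d⁴. Bromide is a weak-field ligand for a first-row metal, so the complex is high-spin. The t₂g³e_g¹ (high-spin) configuration has an unevenly filled e_g set; the Jahn–Teller theorem predicts a tetragonal distortion (typically axial elongation) to lift the degeneracy.
[Ti(OH)₆]⁴−: Each hydroxide is −1; balancing the −4 overall charge requires Ti(II). Titanium is a group-4 element; Ti(II) is therefore d². The d² configuration leaves the e_g set evenly filled (or empty) — no strong Jahn–Teller driving force.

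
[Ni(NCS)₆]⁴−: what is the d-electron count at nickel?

d8

Each isothiocyanate is −1; balancing the −4 overall charge requires Ni(II).
Ni sits in group 10, so the d-electron count is 10 − 2 = 8.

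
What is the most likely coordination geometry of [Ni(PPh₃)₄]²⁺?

square planar

Ligand charges: triphenylphosphine is neutral. With an overall charge of +2 the nickel centre must be in the +2 oxidation state.
Ni sits in group 10, so the d-electron count is 10 − 2 = 8.
Coordination number: 4.
Triphenylphosphine is a strong-field ligand (high in the spectrochemical series).
A 3d d⁸ ion with strong-field ligands gains enough CFSE to favour square planar over tetrahedral.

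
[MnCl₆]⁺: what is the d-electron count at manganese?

d0

Summing ligand charges against the +1 overall charge gives an oxidation state of +7 for manganese.
Mn sits in group 7, so the d-electron count is 7 − 7 = 0.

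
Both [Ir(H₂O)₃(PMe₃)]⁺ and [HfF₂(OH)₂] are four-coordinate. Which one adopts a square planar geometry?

[Ir(H₂O)₃(PMe₃)]⁺

For [Ir(H₂O)₃(PMe₃)]⁺: Water is neutral; trimethylphosphine is neutral; balancing the +1 overall charge requires Ir(I). Ir sits in group 9, so the d-electron count is 9 − 1 = 8. A 5d d⁸ ion has a large crystal-field splitting; square planar leaves the high-energy d_{x²−y²} orbital empty and maximises CFSE. → square planar.
For [HfF₂(OH)₂]: Each fluoride is −1; each hydroxide is −1; balancing the 0 overall charge requires Hf(IV). Group 4 minus oxidation state 4 gives a d⁰ configuration. A d⁰ ion has no crystal-field stabilisation preference between square planar and tetrahedral, so four ligands adopt the sterically favoured tetrahedral geometry. → tetrahedral.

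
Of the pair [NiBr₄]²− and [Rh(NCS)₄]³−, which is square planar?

For [NiBr₄]²−: Summing ligand charges against the −2 overall charge gives an oxidation state of +2 for nickel. Group 10 minus oxidation state 2 gives a d⁸ configuration. Bromide is a weak-field ligand. With weak-field ligands the CFSE gain from square planar is small, so a 3d d⁸ ion takes the sterically preferred tetrahedral geometry. → tetrahedral.
For [Rh(NCS)₄]³−: Summing ligand charges against the −3 overall charge gives an oxidation state of +1 for rhodium. Rhodium is a group-9 element; Rh(I) is therefore d⁸. A 4d d⁸ ion has a large crystal-field splitting; square planar leaves the high-energy d_{x²−y²} orbital empty and maximises CFSE. → square planar.

[Rh(NCS)₄]³−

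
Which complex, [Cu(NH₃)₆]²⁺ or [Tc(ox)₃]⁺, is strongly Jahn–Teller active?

[Cu(NH₃)₆]²⁺

[Cu(NH₃)₆]²⁺: Summing ligand charges against the +2 overall charge gives an oxidation state of +2 for copper. Cu sits in group 11, so the d-electron count is 11 − 2 = 9. The t₂g⁶e_g³ configuration has an unevenly filled e_g set; the Jahn–Teller theorem predicts a tetragonal distortion (typically axial elongation) to lift the degeneracy.
[Tc(ox)₃]⁺: Summing ligand charges against the +1 overall charge gives an oxidation state of +7 for technetium. Group 7 minus oxidation state 7 gives a d⁰ configuration. The d⁰ configuration leaves the e_g set evenly filled (or empty) — no strong Jahn–Teller driving force.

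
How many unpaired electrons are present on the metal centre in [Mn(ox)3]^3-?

Each oxalate is −2; balancing the −3 overall charge requires Mn(III).
Mn sits in group 7, so the d-electron count is 7 − 3 = 4.
Counting donor atoms: 3×oxalate (bidentate) → 6 donors. Coordination number = 6.
The spin state decides the count: Oxalate is a weak-field ligand for a first-row metal, so the complex is high-spin.
An octahedral high-spin d⁴ ion is t₂g³e_g¹, giving 4 unpaired electrons.

4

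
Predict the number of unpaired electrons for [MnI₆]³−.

4 unpaired electrons

Each iodide is −1; balancing the −3 overall charge requires Mn(III).
Manganese is a group-7 element; Mn(III) is therefore d⁴.
The spin state decides the count: Iodide is a weak-field ligand for a first-row metal, so the complex is high-spin.
An octahedral high-spin d⁴ ion is t₂g³e_g¹, giving 4 unpaired electrons.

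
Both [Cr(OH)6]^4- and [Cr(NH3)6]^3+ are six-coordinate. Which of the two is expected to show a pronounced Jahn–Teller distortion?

[Cr(OH)6]^4-: Each hydroxide is −1; balancing the −4 overall charge requires Cr(II). Cr sits in group 6, so the d-electron count is 6 − 2 = 4. Hydroxide is a weak-field ligand for a first-row metal, so the complex is high-spin. The t₂g³e_g¹ (high-spin) configuration has an unevenly filled e_g set; the Jahn–Teller theorem predicts a tetragonal distortion (typically axial elongation) to lift the degeneracy.
[Cr(NH3)6]^3+: Ligand charges: ammonia is neutral. With an overall charge of +3 the chromium centre must be in the +3 oxidation state. Chromium is a group-6 element; Cr(III) is therefore d³. The d³ configuration leaves the e_g set evenly filled (or empty) — no strong Jahn–Teller driving force.

[Cr(OH)6]^4-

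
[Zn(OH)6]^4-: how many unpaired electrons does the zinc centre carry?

Summing ligand charges against the −4 overall charge gives an oxidation state of +2 for zinc.
Zn sits in group 12, so the d-electron count is 12 − 2 = 10.
In an octahedral field the d¹⁰ configuration is t₂g⁶e_g⁴, giving 0 unpaired electrons.

0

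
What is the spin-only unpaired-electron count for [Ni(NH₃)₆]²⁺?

Ammonia is neutral; balancing the +2 overall charge requires Ni(II).
Ni sits in group 10, so the d-electron count is 10 − 2 = 8.
In an octahedral field the d⁸ configuration is t₂g⁶e_g² (only one arrangement possible), giving 2 unpaired electrons.

2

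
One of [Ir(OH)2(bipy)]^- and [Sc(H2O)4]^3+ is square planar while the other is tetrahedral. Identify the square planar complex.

For [Ir(OH)2(bipy)]^-: Summing ligand charges against the −1 overall charge gives an oxidation state of +1 for iridium. Iridium is a group-9 element; Ir(I) is therefore d⁸. A 5d d⁸ ion has a large crystal-field splitting; square planar leaves the high-energy d_{x²−y²} orbital empty and maximises CFSE. → square planar.
For [Sc(H2O)4]^3+: Summing ligand charges against the +3 overall charge gives an oxidation state of +3 for scandium. Group 3 minus oxidation state 3 gives a d⁰ configuration. A d⁰ ion has no crystal-field stabilisation preference between square planar and tetrahedral, so four ligands adopt the sterically favoured tetrahedral geometry. → tetrahedral.

[Ir(OH)2(bipy)]^-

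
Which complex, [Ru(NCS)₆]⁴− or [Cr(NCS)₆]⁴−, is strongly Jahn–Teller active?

[Cr(NCS)₆]⁴−

[Ru(NCS)₆]⁴−: Summing ligand charges against the −4 overall charge gives an oxidation state of +2 for ruthenium. Ru sits in group 8, so the d-electron count is 8 − 2 = 6. A 4d ion has a large Δₒ and is invariably low-spin. The d⁶ configuration leaves the e_g set evenly filled (or empty) — no strong Jahn–Teller driving force.
[Cr(NCS)₆]⁴−: Each isothiocyanate is −1; balancing the −4 overall charge requires Cr(II). Chromium is a group-6 element; Cr(II) is therefore d⁴. Isothiocyanate is a weak-field ligand for a first-row metal, so the complex is high-spin. The t₂g³e_g¹ (high-spin) configuration has an unevenly filled e_g set; the Jahn–Teller theorem predicts a tetragonal distortion (typically axial elongation) to lift the degeneracy.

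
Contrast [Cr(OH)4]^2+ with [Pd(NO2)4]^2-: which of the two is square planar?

[Pd(NO2)4]^2-

For [Cr(OH)4]^2+: Each hydroxide is −1; balancing the +2 overall charge requires Cr(VI). Group 6 minus oxidation state 6 gives a d⁰ configuration. A d⁰ ion has no crystal-field stabilisation preference between square planar and tetrahedral, so four ligands adopt the sterically favoured tetrahedral geometry. → tetrahedral.
For [Pd(NO2)4]^2-: Ligand charges: each nitro (N-bound nitrite) is −1. With an overall charge of −2 the palladium centre must be in the +2 oxidation state. Palladium is a group-10 element; Pd(II) is therefore d⁸. A 4d d⁸ ion has a large crystal-field splitting; square planar leaves the high-energy d_{x²−y²} orbital empty and maximises CFSE. → square planar.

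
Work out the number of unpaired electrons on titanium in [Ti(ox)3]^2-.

0

Ligand charges: each oxalate is −2. With an overall charge of −2 the titanium centre must be in the +4 oxidation state.
Group 4 minus oxidation state 4 gives a d⁰ configuration.
Counting donor atoms: 3×oxalate (bidentate) → 6 donors. Coordination number = 6.
In an octahedral field the d⁰ configuration is t₂g⁰e_g⁰, giving 0 unpaired electrons.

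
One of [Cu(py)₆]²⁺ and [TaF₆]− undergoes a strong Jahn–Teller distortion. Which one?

[Cu(py)₆]²⁺: Pyridine is neutral; balancing the +2 overall charge requires Cu(II). Copper is a group-11 element; Cu(II) is therefore d⁹. The t₂g⁶e_g³ configuration has an unevenly filled e_g set; the Jahn–Teller theorem predicts a tetragonal distortion (typically axial elongation) to lift the degeneracy.
[TaF₆]−: Ligand charges: each fluoride is −1. With an overall charge of −1 the tantalum centre must be in the +5 oxidation state. Group 5 minus oxidation state 5 gives a d⁰ configuration. The d⁰ configuration leaves the e_g set evenly filled (or empty) — no strong Jahn–Teller driving force.

[Cu(py)₆]²⁺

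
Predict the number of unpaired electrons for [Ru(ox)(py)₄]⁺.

Summing ligand charges against the +1 overall charge gives an oxidation state of +3 for ruthenium.
Ruthenium is a group-8 element; Ru(III) is therefore d⁵.
Counting donor atoms: 1×oxalate (bidentate) → 2 donors; 4×pyridine (monodentate) → 4 donors. Coordination number = 6.
The spin state decides the count: a 4d ion has a large Δₒ and is invariably low-spin.
An octahedral low-spin d⁵ ion is t₂g⁵e_g⁰, giving 1 unpaired electron.

1 unpaired electron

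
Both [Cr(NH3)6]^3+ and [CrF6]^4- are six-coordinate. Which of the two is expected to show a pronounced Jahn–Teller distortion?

[Cr(NH3)6]^3+: Ligand charges: ammonia is neutral. With an overall charge of +3 the chromium centre must be in the +3 oxidation state. Group 6 minus oxidation state 3 gives a d³ configuration. The d³ configuration leaves the e_g set evenly filled (or empty) — no strong Jahn–Teller driving force.
[CrF6]^4-: Ligand charges: each fluoride is −1. With an overall charge of −4 the chromium centre must be in the +2 oxidation state. Group 6 minus oxidation state 2 gives a d⁴ configuration. Fluoride is a weak-field ligand for a first-row metal, so the complex is high-spin. The t₂g³e_g¹ (high-spin) configuration has an unevenly filled e_g set; the Jahn–Teller theorem predicts a tetragonal distortion (typically axial elongation) to lift the degeneracy.

[CrF6]^4-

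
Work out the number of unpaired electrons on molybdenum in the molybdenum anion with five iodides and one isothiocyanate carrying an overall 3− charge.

3

Ligand charges: each iodide is −1; each isothiocyanate is −1. With an overall charge of −3 the molybdenum centre must be in the +3 oxidation state.
Mo sits in group 6, so the d-electron count is 6 − 3 = 3.
In an octahedral field the d³ configuration is t₂g³e_g⁰ (only one arrangement possible), giving 3 unpaired electrons.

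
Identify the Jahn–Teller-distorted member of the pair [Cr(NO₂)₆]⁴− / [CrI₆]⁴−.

[Cr(NO₂)₆]⁴−: Ligand charges: each nitro (N-bound nitrite) is −1. With an overall charge of −4 the chromium centre must be in the +2 oxidation state. Group 6 minus oxidation state 2 gives a d⁴ configuration. Nitro (N-bound nitrite) is a strong-field ligand (high in the spectrochemical series) for a first-row metal, so the complex is low-spin. The d⁴ configuration leaves the e_g set evenly filled (or empty) — no strong Jahn–Teller driving force.
[CrI₆]⁴−: Each iodide is −1; balancing the −4 overall charge requires Cr(II). Chromium is a group-6 element; Cr(II) is therefore d⁴. Iodide is a weak-field ligand for a first-row metal, so the complex is high-spin. The t₂g³e_g¹ (high-spin) configuration has an unevenly filled e_g set; the Jahn–Teller theorem predicts a tetragonal distortion (typically axial elongation) to lift the degeneracy.

[CrI₆]⁴−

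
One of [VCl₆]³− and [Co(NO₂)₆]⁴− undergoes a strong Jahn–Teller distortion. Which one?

[VCl₆]³−: Ligand charges: each chloride is −1. With an overall charge of −3 the vanadium centre must be in the +3 oxidation state. V sits in group 5, so the d-electron count is 5 − 3 = 2. The d² configuration leaves the e_g set evenly filled (or empty) — no strong Jahn–Teller driving force.
[Co(NO₂)₆]⁴−: Ligand charges: each nitro (N-bound nitrite) is −1. With an overall charge of −4 the cobalt centre must be in the +2 oxidation state. Co sits in group 9, so the d-electron count is 9 − 2 = 7. Nitro (N-bound nitrite) is a strong-field ligand (high in the spectrochemical series) for a first-row metal, so the complex is low-spin. The t₂g⁶e_g¹ (low-spin) configuration has an unevenly filled e_g set; the Jahn–Teller theorem predicts a tetragonal distortion (typically axial elongation) to lift the degeneracy.

[Co(NO₂)₆]⁴−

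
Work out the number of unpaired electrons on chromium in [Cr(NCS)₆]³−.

Each isothiocyanate is −1; balancing the −3 overall charge requires Cr(III).
Group 6 minus oxidation state 3 gives a d³ configuration.
In an octahedral field the d³ configuration is t₂g³e_g⁰ (only one arrangement possible), giving 3 unpaired electrons.

3 unpaired electrons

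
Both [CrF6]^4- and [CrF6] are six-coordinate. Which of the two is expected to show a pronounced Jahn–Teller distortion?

[CrF6]^4-

[CrF6]^4-: Each fluoride is −1; balancing the −4 overall charge requires Cr(II). Group 6 minus oxidation state 2 gives a d⁴ configuration. Fluoride is a weak-field ligand for a first-row metal, so the complex is high-spin. The t₂g³e_g¹ (high-spin) configuration has an unevenly filled e_g set; the Jahn–Teller theorem predicts a tetragonal distortion (typically axial elongation) to lift the degeneracy.
[CrF6]: Ligand charges: each fluoride is −1. With an overall charge of 0 the chromium centre must be in the +6 oxidation state. Cr sits in group 6, so the d-electron count is 6 − 6 = 0. The d⁰ configuration leaves the e_g set evenly filled (or empty) — no strong Jahn–Teller driving force.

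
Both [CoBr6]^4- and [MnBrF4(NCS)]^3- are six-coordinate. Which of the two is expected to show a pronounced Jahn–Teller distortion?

[MnBrF4(NCS)]^3-

[CoBr6]^4-: Ligand charges: each bromide is −1. With an overall charge of −4 the cobalt centre must be in the +2 oxidation state. Group 9 minus oxidation state 2 gives a d⁷ configuration. Bromide is a weak-field ligand for a first-row metal, so the complex is high-spin. The d⁷ configuration leaves the e_g set evenly filled (or empty) — no strong Jahn–Teller driving force.
[MnBrF4(NCS)]^3-: Ligand charges: each bromide is −1; each fluoride is −1; each isothiocyanate is −1. With an overall charge of −3 the manganese centre must be in the +3 oxidation state. Group 7 minus oxidation state 3 gives a d⁴ configuration. Bromide, fluoride, and isothiocyanate are weak-field ligands for a first-row metal, so the complex is high-spin. The t₂g³e_g¹ (high-spin) configuration has an unevenly filled e_g set; the Jahn–Teller theorem predicts a tetragonal distortion (typically axial elongation) to lift the degeneracy.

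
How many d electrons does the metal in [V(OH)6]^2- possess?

Ligand charges: each hydroxide is −1. With an overall charge of −2 the vanadium centre must be in the +4 oxidation state.
V sits in group 5, so the d-electron count is 5 − 4 = 1.

d¹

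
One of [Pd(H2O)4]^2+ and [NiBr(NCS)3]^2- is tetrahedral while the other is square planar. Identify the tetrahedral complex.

For [Pd(H2O)4]^2+: Water is neutral; balancing the +2 overall charge requires Pd(II). Pd sits in group 10, so the d-electron count is 10 − 2 = 8. A 4d d⁸ ion has a large crystal-field splitting; square planar leaves the high-energy d_{x²−y²} orbital empty and maximises CFSE. → square planar.
For [NiBr(NCS)3]^2-: Ligand charges: each bromide is −1; each isothiocyanate is −1. With an overall charge of −2 the nickel centre must be in the +2 oxidation state. Group 10 minus oxidation state 2 gives a d⁸ configuration. Bromide and isothiocyanate are weak-field ligands. With weak-field ligands the CFSE gain from square planar is small, so a 3d d⁸ ion takes the sterically preferred tetrahedral geometry. → tetrahedral.

[NiBr(NCS)3]^2-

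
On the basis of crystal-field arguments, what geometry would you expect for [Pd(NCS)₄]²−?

square planar

Each isothiocyanate is −1; balancing the −2 overall charge requires Pd(II).
Group 10 minus oxidation state 2 gives a d⁸ configuration.
With 4 monodentate ligands the coordination number is 4.
A 4d d⁸ ion has a large crystal-field splitting; square planar leaves the high-energy d_{x²−y²} orbital empty and maximises CFSE.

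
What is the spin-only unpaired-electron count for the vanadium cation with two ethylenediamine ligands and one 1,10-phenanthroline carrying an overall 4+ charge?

1

Ethylenediamine is neutral; 1,10-phenanthroline is neutral; balancing the +4 overall charge requires V(IV).
Group 5 minus oxidation state 4 gives a d¹ configuration.
Counting donor atoms: 2×ethylenediamine (bidentate) → 4 donors; 1×1,10-phenanthroline (bidentate) → 2 donors. Coordination number = 6.
In an octahedral field the d¹ configuration is t₂g¹e_g⁰ (only one arrangement possible), giving 1 unpaired electron.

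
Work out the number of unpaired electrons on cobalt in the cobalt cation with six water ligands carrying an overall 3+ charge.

0 unpaired electrons

Ligand charges: water is neutral. With an overall charge of +3 the cobalt centre must be in the +3 oxidation state.
Group 9 minus oxidation state 3 gives a d⁶ configuration.
The spin state decides the count: Co(III) has an exceptionally large octahedral splitting and is low-spin with essentially every ligand except fluoride.
An octahedral low-spin d⁶ ion is t₂g⁶e_g⁰, giving 0 unpaired electrons.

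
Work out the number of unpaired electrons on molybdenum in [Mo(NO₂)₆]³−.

3

Ligand charges: each nitro (N-bound nitrite) is −1. With an overall charge of −3 the molybdenum centre must be in the +3 oxidation state.
Molybdenum is a group-6 element; Mo(III) is therefore d³.
In an octahedral field the d³ configuration is t₂g³e_g⁰ (only one arrangement possible), giving 3 unpaired electrons.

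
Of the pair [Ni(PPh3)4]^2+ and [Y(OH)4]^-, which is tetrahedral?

[Y(OH)4]^-

For [Ni(PPh3)4]^2+: Triphenylphosphine is neutral; balancing the +2 overall charge requires Ni(II). Group 10 minus oxidation state 2 gives a d⁸ configuration. Triphenylphosphine is a strong-field ligand (high in the spectrochemical series). A 3d d⁸ ion with strong-field ligands gains enough CFSE to favour square planar over tetrahedral. → square planar.
For [Y(OH)4]^-: Each hydroxide is −1; balancing the −1 overall charge requires Y(III). Group 3 minus oxidation state 3 gives a d⁰ configuration. A d⁰ ion has no crystal-field stabilisation preference between square planar and tetrahedral, so four ligands adopt the sterically favoured tetrahedral geometry. → tetrahedral.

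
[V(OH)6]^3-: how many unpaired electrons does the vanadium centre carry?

2

Ligand charges: each hydroxide is −1. With an overall charge of −3 the vanadium centre must be in the +3 oxidation state.
Group 5 minus oxidation state 3 gives a d² configuration.
In an octahedral field the d² configuration is t₂g²e_g⁰ (only one arrangement possible), giving 2 unpaired electrons.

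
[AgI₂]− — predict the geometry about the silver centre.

linear

Ligand charges: each iodide is −1. With an overall charge of −1 the silver centre must be in the +1 oxidation state.
Ag sits in group 11, so the d-electron count is 11 − 1 = 10.
Coordination number: 2.
A d¹⁰ ion with only two ligands adopts a linear arrangement (sp hybridisation; no CFSE preference).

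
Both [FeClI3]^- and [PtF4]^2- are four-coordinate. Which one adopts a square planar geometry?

For [FeClI3]^-: Summing ligand charges against the −1 overall charge gives an oxidation state of +3 for iron. Group 8 minus oxidation state 3 gives a d⁵ configuration. A high-spin d⁵ ion has zero CFSE in either geometry, so four ligands adopt the sterically favoured tetrahedral geometry. → tetrahedral.
For [PtF4]^2-: Summing ligand charges against the −2 overall charge gives an oxidation state of +2 for platinum. Pt sits in group 10, so the d-electron count is 10 − 2 = 8. A 5d d⁸ ion has a large crystal-field splitting; square planar leaves the high-energy d_{x²−y²} orbital empty and maximises CFSE. → square planar.

[PtF4]^2-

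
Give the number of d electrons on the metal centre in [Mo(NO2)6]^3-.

Each nitro (N-bound nitrite) is −1; balancing the −3 overall charge requires Mo(III).
Mo sits in group 6, so the d-electron count is 6 − 3 = 3.

d³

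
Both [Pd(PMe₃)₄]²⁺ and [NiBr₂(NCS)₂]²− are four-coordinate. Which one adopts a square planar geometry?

[Pd(PMe₃)₄]²⁺

For [Pd(PMe₃)₄]²⁺: Ligand charges: trimethylphosphine is neutral. With an overall charge of +2 the palladium centre must be in the +2 oxidation state. Group 10 minus oxidation state 2 gives a d⁸ configuration. A 4d d⁸ ion has a large crystal-field splitting; square planar leaves the high-energy d_{x²−y²} orbital empty and maximises CFSE. → square planar.
For [NiBr₂(NCS)₂]²−: Each bromide is −1; each isothiocyanate is −1; balancing the −2 overall charge requires Ni(II). Ni sits in group 10, so the d-electron count is 10 − 2 = 8. Bromide and isothiocyanate are weak-field ligands. With weak-field ligands the CFSE gain from square planar is small, so a 3d d⁸ ion takes the sterically preferred tetrahedral geometry. → tetrahedral.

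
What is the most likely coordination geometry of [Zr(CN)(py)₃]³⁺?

Each cyanide is −1; pyridine is neutral; balancing the +3 overall charge requires Zr(IV).
Zr sits in group 4, so the d-electron count is 4 − 4 = 0.
Coordination number: 4.
A d⁰ ion has no crystal-field stabilisation preference between square planar and tetrahedral, so four ligands adopt the sterically favoured tetrahedral geometry.

tetrahedral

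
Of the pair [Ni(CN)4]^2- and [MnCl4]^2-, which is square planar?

For [Ni(CN)4]^2-: Ligand charges: each cyanide is −1. With an overall charge of −2 the nickel centre must be in the +2 oxidation state. Group 10 minus oxidation state 2 gives a d⁸ configuration. Cyanide is a strong-field ligand (high in the spectrochemical series). A 3d d⁸ ion with strong-field ligands gains enough CFSE to favour square planar over tetrahedral. → square planar.
For [MnCl4]^2-: Each chloride is −1; balancing the −2 overall charge requires Mn(II). Manganese is a group-7 element; Mn(II) is therefore d⁵. A high-spin d⁵ ion has zero CFSE in either geometry, so four ligands adopt the sterically favoured tetrahedral geometry. → tetrahedral.

[Ni(CN)4]^2-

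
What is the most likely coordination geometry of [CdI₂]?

linear

Each iodide is −1; balancing the 0 overall charge requires Cd(II).
Cd sits in group 12, so the d-electron count is 12 − 2 = 10.
With 2 monodentate ligands the coordination number is 2.
A d¹⁰ ion with only two ligands adopts a linear arrangement (sp hybridisation; no CFSE preference).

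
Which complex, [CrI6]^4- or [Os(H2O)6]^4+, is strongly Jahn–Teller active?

[CrI6]^4-: Ligand charges: each iodide is −1. With an overall charge of −4 the chromium centre must be in the +2 oxidation state. Chromium is a group-6 element; Cr(II) is therefore d⁴. Iodide is a weak-field ligand for a first-row metal, so the complex is high-spin. The t₂g³e_g¹ (high-spin) configuration has an unevenly filled e_g set; the Jahn–Teller theorem predicts a tetragonal distortion (typically axial elongation) to lift the degeneracy.
[Os(H2O)6]^4+: Summing ligand charges against the +4 overall charge gives an oxidation state of +4 for osmium. Osmium is a group-8 element; Os(IV) is therefore d⁴. A 5d ion has a large Δₒ and is invariably low-spin. The d⁴ configuration leaves the e_g set evenly filled (or empty) — no strong Jahn–Teller driving force.

[CrI6]^4-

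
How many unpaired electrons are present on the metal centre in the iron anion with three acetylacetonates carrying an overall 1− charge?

4

Summing ligand charges against the −1 overall charge gives an oxidation state of +2 for iron.
Fe sits in group 8, so the d-electron count is 8 − 2 = 6.
Counting donor atoms: 3×acetylacetonate (bidentate) → 6 donors. Coordination number = 6.
The spin state decides the count: Acetylacetonate is a weak-field ligand for a first-row metal, so the complex is high-spin.
An octahedral high-spin d⁶ ion is t₂g⁴e_g², giving 4 unpaired electrons.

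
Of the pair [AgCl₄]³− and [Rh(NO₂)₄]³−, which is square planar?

For [AgCl₄]³−: Ligand charges: each chloride is −1. With an overall charge of −3 the silver centre must be in the +1 oxidation state. Silver is a group-11 element; Ag(I) is therefore d¹⁰. A d¹⁰ ion has no crystal-field stabilisation preference between square planar and tetrahedral, so four ligands adopt the sterically favoured tetrahedral geometry. → tetrahedral.
For [Rh(NO₂)₄]³−: Summing ligand charges against the −3 overall charge gives an oxidation state of +1 for rhodium. Rhodium is a group-9 element; Rh(I) is therefore d⁸. A 4d d⁸ ion has a large crystal-field splitting; square planar leaves the high-energy d_{x²−y²} orbital empty and maximises CFSE. → square planar.

[Rh(NO₂)₄]³−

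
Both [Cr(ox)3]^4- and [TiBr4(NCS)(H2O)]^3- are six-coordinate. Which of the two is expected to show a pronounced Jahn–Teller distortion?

[Cr(ox)3]^4-: Summing ligand charges against the −4 overall charge gives an oxidation state of +2 for chromium. Cr sits in group 6, so the d-electron count is 6 − 2 = 4. Oxalate is a weak-field ligand for a first-row metal, so the complex is high-spin. The t₂g³e_g¹ (high-spin) configuration has an unevenly filled e_g set; the Jahn–Teller theorem predicts a tetragonal distortion (typically axial elongation) to lift the degeneracy.
[TiBr4(NCS)(H2O)]^3-: Summing ligand charges against the −3 overall charge gives an oxidation state of +2 for titanium. Titanium is a group-4 element; Ti(II) is therefore d². The d² configuration leaves the e_g set evenly filled (or empty) — no strong Jahn–Teller driving force.

[Cr(ox)3]^4-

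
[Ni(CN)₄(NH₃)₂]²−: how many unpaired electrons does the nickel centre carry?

2

Each cyanide is −1; ammonia is neutral; balancing the −2 overall charge requires Ni(II).
Ni sits in group 10, so the d-electron count is 10 − 2 = 8.
In an octahedral field the d⁸ configuration is t₂g⁶e_g² (only one arrangement possible), giving 2 unpaired electrons.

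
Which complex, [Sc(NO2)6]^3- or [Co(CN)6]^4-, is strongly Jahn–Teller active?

[Sc(NO2)6]^3-: Ligand charges: each nitro (N-bound nitrite) is −1. With an overall charge of −3 the scandium centre must be in the +3 oxidation state. Scandium is a group-3 element; Sc(III) is therefore d⁰. The d⁰ configuration leaves the e_g set evenly filled (or empty) — no strong Jahn–Teller driving force.
[Co(CN)6]^4-: Each cyanide is −1; balancing the −4 overall charge requires Co(II). Co sits in group 9, so the d-electron count is 9 − 2 = 7. Cyanide is a strong-field ligand (high in the spectrochemical series) for a first-row metal, so the complex is low-spin. The t₂g⁶e_g¹ (low-spin) configuration has an unevenly filled e_g set; the Jahn–Teller theorem predicts a tetragonal distortion (typically axial elongation) to lift the degeneracy.

[Co(CN)6]^4-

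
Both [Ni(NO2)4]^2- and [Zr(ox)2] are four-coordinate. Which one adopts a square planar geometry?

[Ni(NO2)4]^2-

For [Ni(NO2)4]^2-: Ligand charges: each nitro (N-bound nitrite) is −1. With an overall charge of −2 the nickel centre must be in the +2 oxidation state. Group 10 minus oxidation state 2 gives a d⁸ configuration. Nitro (N-bound nitrite) is a strong-field ligand (high in the spectrochemical series). A 3d d⁸ ion with strong-field ligands gains enough CFSE to favour square planar over tetrahedral. → square planar.
For [Zr(ox)2]: Each oxalate is −2; balancing the 0 overall charge requires Zr(IV). Zirconium is a group-4 element; Zr(IV) is therefore d⁰. A d⁰ ion has no crystal-field stabilisation preference between square planar and tetrahedral, so four ligands adopt the sterically favoured tetrahedral geometry. → tetrahedral.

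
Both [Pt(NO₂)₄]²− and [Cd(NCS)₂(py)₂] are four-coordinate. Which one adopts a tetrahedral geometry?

[Cd(NCS)₂(py)₂]

For [Pt(NO₂)₄]²−: Each nitro (N-bound nitrite) is −1; balancing the −2 overall charge requires Pt(II). Platinum is a group-10 element; Pt(II) is therefore d⁸. A 5d d⁸ ion has a large crystal-field splitting; square planar leaves the high-energy d_{x²−y²} orbital empty and maximises CFSE. → square planar.
For [Cd(NCS)₂(py)₂]: Ligand charges: each isothiocyanate is −1; pyridine is neutral. With an overall charge of 0 the cadmium centre must be in the +2 oxidation state. Group 12 minus oxidation state 2 gives a d¹⁰ configuration. A d¹⁰ ion has no crystal-field stabilisation preference between square planar and tetrahedral, so four ligands adopt the sterically favoured tetrahedral geometry. → tetrahedral.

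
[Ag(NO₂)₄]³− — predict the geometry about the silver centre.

Ligand charges: each nitro (N-bound nitrite) is −1. With an overall charge of −3 the silver centre must be in the +1 oxidation state.
Silver is a group-11 element; Ag(I) is therefore d¹⁰.
Coordination number: 4.
A d¹⁰ ion has no crystal-field stabilisation preference between square planar and tetrahedral, so four ligands adopt the sterically favoured tetrahedral geometry.

tetrahedral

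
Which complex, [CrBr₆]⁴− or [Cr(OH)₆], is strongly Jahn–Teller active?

[CrBr₆]⁴−: Summing ligand charges against the −4 overall charge gives an oxidation state of +2 for chromium. Cr sits in group 6, so the d-electron count is 6 − 2 = 4. Bromide is a weak-field ligand for a first-row metal, so the complex is high-spin. The t₂g³e_g¹ (high-spin) configuration has an unevenly filled e_g set; the Jahn–Teller theorem predicts a tetragonal distortion (typically axial elongation) to lift the degeneracy.
[Cr(OH)₆]: Summing ligand charges against the 0 overall charge gives an oxidation state of +6 for chromium. Chromium is a group-6 element; Cr(VI) is therefore d⁰. The d⁰ configuration leaves the e_g set evenly filled (or empty) — no strong Jahn–Teller driving force.

[CrBr₆]⁴−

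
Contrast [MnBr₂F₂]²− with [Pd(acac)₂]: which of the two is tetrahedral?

[MnBr₂F₂]²−

For [MnBr₂F₂]²−: Ligand charges: each bromide is −1; each fluoride is −1. With an overall charge of −2 the manganese centre must be in the +2 oxidation state. Group 7 minus oxidation state 2 gives a d⁵ configuration. A high-spin d⁵ ion has zero CFSE in either geometry, so four ligands adopt the sterically favoured tetrahedral geometry. → tetrahedral.
For [Pd(acac)₂]: Summing ligand charges against the 0 overall charge gives an oxidation state of +2 for palladium. Group 10 minus oxidation state 2 gives a d⁸ configuration. A 4d d⁸ ion has a large crystal-field splitting; square planar leaves the high-energy d_{x²−y²} orbital empty and maximises CFSE. → square planar.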